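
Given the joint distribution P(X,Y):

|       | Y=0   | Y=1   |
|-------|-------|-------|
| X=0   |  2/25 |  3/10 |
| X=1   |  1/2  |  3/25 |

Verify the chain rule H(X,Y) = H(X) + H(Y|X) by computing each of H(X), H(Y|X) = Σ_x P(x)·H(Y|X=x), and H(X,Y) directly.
H(X) = 0.9580 bits, H(Y|X) = 0.7216 bits, H(X,Y) = 1.6797 bits

Marginal of X (row sums):
  P(X=0) = 2/25 + 3/10 = 19/50
  P(X=1) = 1/2 + 3/25 = 31/50
H(X) = -[(19/50)·log₂(19/50) + (31/50)·log₂(31/50)]
  = 0.53045 + 0.42759 = 0.9580 bits

H(Y|X) = Σ_x P(x)·H(Y|X=x):
  X=0: P(X=0) = 19/50, P(Y|X=0) = (4/19, 15/19) → H(Y|X=0) = 0.74249
  X=1: P(X=1) = 31/50, P(Y|X=1) = (25/31, 6/31) → H(Y|X=1) = 0.70884
H(Y|X) = (19/50)·0.74249 + (31/50)·0.70884 = 0.7216 bits

H(X,Y) = -Σ_{x,y} P(x,y) log₂ P(x,y). Per-cell terms -P(x,y)·log₂P(x,y):
  X=0: 0.29151, 0.52109
  X=1: 0.50000, 0.36707
Sum of the 4 terms: H(X,Y) = 1.6797 bits

Chain rule check:
  H(X) + H(Y|X) = 0.9580 + 0.7216 = 1.6796 bits
  H(X,Y) = 1.6797 bits
✓ Chain rule verified (Δ = 0.0001 is 4-dp rounding noise: each of the three values was rounded independently).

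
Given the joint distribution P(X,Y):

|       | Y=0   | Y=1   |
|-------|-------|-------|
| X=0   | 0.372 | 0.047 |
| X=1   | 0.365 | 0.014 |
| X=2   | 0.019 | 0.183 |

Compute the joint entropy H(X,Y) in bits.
1.9120 bits

H(X,Y) = -Σ_{x,y} P(x,y) log₂ P(x,y). Per-cell terms -P(x,y)·log₂P(x,y):
  X=0: 0.53070, 0.20733
  X=1: 0.53072, 0.08622
  X=2: 0.10864, 0.44837
Sum of the 6 terms: H(X,Y) = 1.9120 bits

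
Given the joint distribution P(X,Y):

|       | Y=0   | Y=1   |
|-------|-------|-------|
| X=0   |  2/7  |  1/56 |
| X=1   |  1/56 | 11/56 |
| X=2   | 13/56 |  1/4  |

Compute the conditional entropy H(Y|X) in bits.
0.6683 bits

H(Y|X) = H(X,Y) - H(X)

H(X,Y) = -Σ_{x,y} P(x,y) log₂ P(x,y). Per-cell terms -P(x,y)·log₂P(x,y):
  X=0: 0.51639, 0.10370
  X=1: 0.10370, 0.46120
  X=2: 0.48911, 0.50000
Sum of the 6 terms: H(X,Y) = 2.1741 bits

Marginal of X (row sums):
  P(X=0) = 2/7 + 1/56 = 17/56
  P(X=1) = 1/56 + 11/56 = 3/14
  P(X=2) = 13/56 + 1/4 = 27/56
H(X) = -[(17/56)·log₂(17/56) + (3/14)·log₂(3/14) + (27/56)·log₂(27/56)]
  = 0.52211 + 0.47623 + 0.50744 = 1.5058 bits

H(Y|X) = H(X,Y) - H(X) = 2.1741 - 1.5058 = 0.6683 bits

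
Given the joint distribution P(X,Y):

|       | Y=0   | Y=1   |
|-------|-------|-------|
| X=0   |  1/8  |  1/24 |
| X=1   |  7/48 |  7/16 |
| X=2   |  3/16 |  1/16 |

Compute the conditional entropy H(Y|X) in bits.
0.8113 bits

H(Y|X) = H(X,Y) - H(X)

H(X,Y) = -Σ_{x,y} P(x,y) log₂ P(x,y). Per-cell terms -P(x,y)·log₂P(x,y):
  X=0: 0.3750, 0.1910
  X=1: 0.4051, 0.5218
  X=2: 0.4528, 0.2500
Sum of the 6 terms: H(X,Y) = 2.1957 bits

Marginal of X (row sums):
  P(X=0) = 1/8 + 1/24 = 1/6
  P(X=1) = 7/48 + 7/16 = 7/12
  P(X=2) = 3/16 + 1/16 = 1/4
H(X) = -[(1/6)·log₂(1/6) + (7/12)·log₂(7/12) + (1/4)·log₂(1/4)]
  = 0.4308 + 0.4536 + 0.5000 = 1.3844 bits

H(Y|X) = H(X,Y) - H(X) = 2.1957 - 1.3844 = 0.8113 bits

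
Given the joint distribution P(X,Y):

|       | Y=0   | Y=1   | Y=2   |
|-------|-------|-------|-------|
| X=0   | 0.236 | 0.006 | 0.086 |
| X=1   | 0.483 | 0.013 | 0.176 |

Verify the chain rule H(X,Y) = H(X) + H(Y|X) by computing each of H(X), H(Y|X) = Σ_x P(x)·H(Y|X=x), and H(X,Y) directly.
H(X) = 0.9129 bits, H(Y|X) = 0.9571 bits, H(X,Y) = 1.8700 bits

Marginal of X (row sums):
  P(X=0) = 0.236 + 0.006 + 0.086 = 0.328
  P(X=1) = 0.483 + 0.013 + 0.176 = 0.672
H(X) = -[0.328·log₂(0.328) + 0.672·log₂(0.672)]
  = 0.52750 + 0.38537 = 0.9129 bits

H(Y|X) = Σ_x P(x)·H(Y|X=x):
  X=0: P(X=0) = 0.328, P(Y|X=0) = (59/82, 3/164, 43/164) → H(Y|X=0) = 0.95367
  X=1: P(X=1) = 0.672, P(Y|X=1) = (23/32, 13/672, 11/42) → H(Y|X=1) = 0.95878
H(Y|X) = 0.328·0.95367 + 0.672·0.95878 = 0.9571 bits

H(X,Y) = -Σ_{x,y} P(x,y) log₂ P(x,y). Per-cell terms -P(x,y)·log₂P(x,y):
  X=0: 0.49162, 0.04428, 0.30440
  X=1: 0.50710, 0.08145, 0.44112
Sum of the 6 terms: H(X,Y) = 1.8700 bits

Chain rule check:
  H(X) + H(Y|X) = 0.9129 + 0.9571 = 1.8700 bits
  H(X,Y) = 1.8700 bits
✓ Chain rule verified.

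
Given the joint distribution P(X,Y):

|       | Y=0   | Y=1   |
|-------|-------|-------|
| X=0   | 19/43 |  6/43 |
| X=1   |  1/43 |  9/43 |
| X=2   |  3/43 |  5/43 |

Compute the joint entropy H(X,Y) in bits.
2.1445 bits

H(X,Y) = -Σ_{x,y} P(x,y) log₂ P(x,y). Per-cell terms -P(x,y)·log₂P(x,y):
  X=0: 0.52066, 0.39646
  X=1: 0.12619, 0.47226
  X=2: 0.26800, 0.36097
Sum of the 6 terms: H(X,Y) = 2.1445 bits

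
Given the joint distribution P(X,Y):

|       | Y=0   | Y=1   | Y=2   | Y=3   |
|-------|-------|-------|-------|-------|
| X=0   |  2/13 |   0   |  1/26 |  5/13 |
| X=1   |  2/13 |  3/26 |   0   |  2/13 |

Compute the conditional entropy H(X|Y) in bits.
0.7724 bits

H(X|Y) = H(X,Y) - H(Y)

H(X,Y) = -Σ_{x,y} P(x,y) log₂ P(x,y). Per-cell terms -P(x,y)·log₂P(x,y):
  X=0: 0.41545, 0.00000, 0.18079, 0.53020
  X=1: 0.41545, 0.35948, 0.00000, 0.41545
  (cells with P = 0 contribute 0)
Sum of the 8 terms: H(X,Y) = 2.3168 bits

Marginal of Y (column sums):
  P(Y=0) = 2/13 + 2/13 = 4/13
  P(Y=1) = 0 + 3/26 = 3/26
  P(Y=2) = 1/26 + 0 = 1/26
  P(Y=3) = 5/13 + 2/13 = 7/13
H(Y) = -[(4/13)·log₂(4/13) + (3/26)·log₂(3/26) + (1/26)·log₂(1/26) + (7/13)·log₂(7/13)]
  = 0.52321 + 0.35948 + 0.18079 + 0.48089 = 1.5444 bits

H(X|Y) = H(X,Y) - H(Y) = 2.3168 - 1.5444 = 0.7724 bits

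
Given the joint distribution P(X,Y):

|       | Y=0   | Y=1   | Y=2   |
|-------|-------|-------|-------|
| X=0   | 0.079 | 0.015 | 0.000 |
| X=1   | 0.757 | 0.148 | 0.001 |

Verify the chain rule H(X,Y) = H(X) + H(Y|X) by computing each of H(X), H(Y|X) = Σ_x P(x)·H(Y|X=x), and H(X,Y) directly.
H(X) = 0.4497 bits, H(Y|X) = 0.6524 bits, H(X,Y) = 1.1021 bits

Marginal of X (row sums):
  P(X=0) = 0.079 + 0.015 + 0.000 = 0.094
  P(X=1) = 0.757 + 0.148 + 0.001 = 0.906
H(X) = -[0.094·log₂(0.094) + 0.906·log₂(0.906)]
  = 0.3207 + 0.1290 = 0.4497 bits

H(Y|X) = Σ_x P(x)·H(Y|X=x):
  X=0: P(X=0) = 0.094, P(Y|X=0) = (79/94, 15/94, 0) → H(Y|X=0) = 0.6333
  X=1: P(X=1) = 0.906, P(Y|X=1) = (757/906, 74/453, 1/906) → H(Y|X=1) = 0.6544
H(Y|X) = 0.094·0.6333 + 0.906·0.6544 = 0.6524 bits

H(X,Y) = -Σ_{x,y} P(x,y) log₂ P(x,y). Per-cell terms -P(x,y)·log₂P(x,y):
  X=0: 0.2893, 0.0909, 0.0000
  X=1: 0.3040, 0.4079, 0.0100
  (cells with P = 0 contribute 0)
Sum of the 6 terms: H(X,Y) = 1.1021 bits

Chain rule check:
  H(X) + H(Y|X) = 0.4497 + 0.6524 = 1.1021 bits
  H(X,Y) = 1.1021 bits
✓ Chain rule verified.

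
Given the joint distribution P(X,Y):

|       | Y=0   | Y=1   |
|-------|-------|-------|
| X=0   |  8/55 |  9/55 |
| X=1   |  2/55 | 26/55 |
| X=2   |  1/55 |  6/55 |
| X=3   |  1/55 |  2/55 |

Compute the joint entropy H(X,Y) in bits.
2.2495 bits

H(X,Y) = -Σ_{x,y} P(x,y) log₂ P(x,y). Per-cell terms -P(x,y)·log₂P(x,y):
  X=0: 0.404561, 0.427326
  X=1: 0.173868, 0.510980
  X=2: 0.105116, 0.348698
  X=3: 0.105116, 0.173868
Sum of the 8 terms: H(X,Y) = 2.2495 bits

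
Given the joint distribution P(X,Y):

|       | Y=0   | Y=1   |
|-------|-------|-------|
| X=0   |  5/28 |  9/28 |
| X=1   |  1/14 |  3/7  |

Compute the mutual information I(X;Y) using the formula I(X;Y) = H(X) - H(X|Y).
0.0453 bits

I(X;Y) = H(X) - H(X|Y)

Marginal of X (row sums):
  P(X=0) = 5/28 + 9/28 = 1/2
  P(X=1) = 1/14 + 3/7 = 1/2
H(X) = -[(1/2)·log₂(1/2) + (1/2)·log₂(1/2)]
  = 0.5000 + 0.5000 = 1.0000 bits

Marginal of Y (column sums):
  P(Y=0) = 5/28 + 1/14 = 1/4
  P(Y=1) = 9/28 + 3/7 = 3/4
H(X|Y) = Σ_y P(y)·H(X|Y=y):
  Y=0: P(Y=0) = 1/4, P(X|Y=0) = (5/7, 2/7) → H(X|Y=0) = 0.8631
  Y=1: P(Y=1) = 3/4, P(X|Y=1) = (3/7, 4/7) → H(X|Y=1) = 0.9852
H(X|Y) = (1/4)·0.8631 + (3/4)·0.9852 = 0.9547 bits

I(X;Y) = H(X) - H(X|Y) = 1.0000 - 0.9547 = 0.0453 bits

Cross-check via I(X;Y) = H(X) + H(Y) - H(X,Y): computing H(Y) from the column sums and H(X,Y) from the 4 cells in the same way gives H(Y) = 0.8113 bits and H(X,Y) = 1.7660 bits, so
I(X;Y) = 1.0000 + 0.8113 - 1.7660 = 0.0453 bits ✓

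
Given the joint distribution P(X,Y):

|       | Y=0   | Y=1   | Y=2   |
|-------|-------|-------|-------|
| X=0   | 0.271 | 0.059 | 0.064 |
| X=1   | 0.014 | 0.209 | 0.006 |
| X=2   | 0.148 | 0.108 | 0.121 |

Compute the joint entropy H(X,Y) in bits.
2.7311 bits

H(X,Y) = -Σ_{x,y} P(x,y) log₂ P(x,y). Per-cell terms -P(x,y)·log₂P(x,y):
  X=0: 0.5105, 0.2409, 0.2538
  X=1: 0.0862, 0.4720, 0.0443
  X=2: 0.4079, 0.3468, 0.3687
Sum of the 9 terms: H(X,Y) = 2.7311 bits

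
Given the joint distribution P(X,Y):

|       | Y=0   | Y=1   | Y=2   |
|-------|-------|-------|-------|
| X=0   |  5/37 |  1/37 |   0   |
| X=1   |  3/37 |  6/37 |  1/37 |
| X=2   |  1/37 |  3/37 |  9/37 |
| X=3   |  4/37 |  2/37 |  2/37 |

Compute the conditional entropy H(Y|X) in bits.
1.1804 bits

H(Y|X) = H(X,Y) - H(X)

H(X,Y) = -Σ_{x,y} P(x,y) log₂ P(x,y). Per-cell terms -P(x,y)·log₂P(x,y):
  X=0: 0.390206, 0.140796, 0.000000
  X=1: 0.293878, 0.425593, 0.140796
  X=2: 0.140796, 0.293878, 0.496101
  X=3: 0.346968, 0.227538, 0.227538
  (cells with P = 0 contribute 0)
Sum of the 12 terms: H(X,Y) = 3.12409 bits

Marginal of X (row sums):
  P(X=0) = 5/37 + 1/37 + 0 = 6/37
  P(X=1) = 3/37 + 6/37 + 1/37 = 10/37
  P(X=2) = 1/37 + 3/37 + 9/37 = 13/37
  P(X=3) = 4/37 + 2/37 + 2/37 = 8/37
H(X) = -[(6/37)·log₂(6/37) + (10/37)·log₂(10/37) + (13/37)·log₂(13/37) + (8/37)·log₂(8/37)]
  = 0.425593 + 0.510142 + 0.530194 + 0.477720 = 1.94365 bits

H(Y|X) = H(X,Y) - H(X) = 3.12409 - 1.94365 = 1.1804 bits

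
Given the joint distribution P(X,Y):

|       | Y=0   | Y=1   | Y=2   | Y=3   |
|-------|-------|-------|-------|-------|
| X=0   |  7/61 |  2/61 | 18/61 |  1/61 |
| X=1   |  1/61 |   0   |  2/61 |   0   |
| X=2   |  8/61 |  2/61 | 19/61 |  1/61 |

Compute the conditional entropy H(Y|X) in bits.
1.3303 bits

H(Y|X) = H(X,Y) - H(X)

H(X,Y) = -Σ_{x,y} P(x,y) log₂ P(x,y). Per-cell terms -P(x,y)·log₂P(x,y):
  X=0: 0.35842, 0.16166, 0.51958, 0.09723
  X=1: 0.09723, 0.00000, 0.16166, 0.00000
  X=2: 0.38436, 0.16166, 0.52415, 0.09723
  (cells with P = 0 contribute 0)
Sum of the 12 terms: H(X,Y) = 2.5632 bits

Marginal of X (row sums):
  P(X=0) = 7/61 + 2/61 + 18/61 + 1/61 = 28/61
  P(X=1) = 1/61 + 0 + 2/61 + 0 = 3/61
  P(X=2) = 8/61 + 2/61 + 19/61 + 1/61 = 30/61
H(X) = -[(28/61)·log₂(28/61) + (3/61)·log₂(3/61) + (30/61)·log₂(30/61)]
  = 0.51565 + 0.21373 + 0.50353 = 1.2329 bits

H(Y|X) = H(X,Y) - H(X) = 2.5632 - 1.2329 = 1.3303 bits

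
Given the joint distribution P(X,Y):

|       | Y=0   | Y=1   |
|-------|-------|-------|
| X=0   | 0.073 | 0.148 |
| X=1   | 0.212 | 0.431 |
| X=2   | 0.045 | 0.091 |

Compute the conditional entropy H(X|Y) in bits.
1.2824 bits

H(X|Y) = H(X,Y) - H(Y)

H(X,Y) = -Σ_{x,y} P(x,y) log₂ P(x,y). Per-cell terms -P(x,y)·log₂P(x,y):
  X=0: 0.275645, 0.407937
  X=1: 0.474427, 0.523338
  X=2: 0.201327, 0.314677
Sum of the 6 terms: H(X,Y) = 2.19735 bits

Marginal of Y (column sums):
  P(Y=0) = 0.073 + 0.212 + 0.045 = 0.330
  P(Y=1) = 0.148 + 0.431 + 0.091 = 0.670
H(Y) = -[0.330·log₂(0.330) + 0.670·log₂(0.670)]
  = 0.527822 + 0.387104 = 0.91493 bits

H(X|Y) = H(X,Y) - H(Y) = 2.19735 - 0.91493 = 1.2824 bits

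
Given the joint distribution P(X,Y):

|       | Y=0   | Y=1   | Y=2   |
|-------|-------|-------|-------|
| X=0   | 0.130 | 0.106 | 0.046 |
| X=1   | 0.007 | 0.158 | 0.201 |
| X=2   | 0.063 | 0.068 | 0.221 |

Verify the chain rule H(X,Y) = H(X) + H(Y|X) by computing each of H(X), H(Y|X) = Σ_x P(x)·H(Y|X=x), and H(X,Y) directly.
H(X) = 1.5760 bits, H(Y|X) = 1.2865 bits, H(X,Y) = 2.8625 bits

Marginal of X (row sums):
  P(X=0) = 0.130 + 0.106 + 0.046 = 0.282
  P(X=1) = 0.007 + 0.158 + 0.201 = 0.366
  P(X=2) = 0.063 + 0.068 + 0.221 = 0.352
H(X) = -[0.282·log₂(0.282) + 0.366·log₂(0.366) + 0.352·log₂(0.352)]
  = 0.51500 + 0.53073 + 0.53024 = 1.5760 bits

H(Y|X) = Σ_x P(x)·H(Y|X=x):
  X=0: P(X=0) = 0.282, P(Y|X=0) = (65/141, 53/141, 23/141) → H(Y|X=0) = 1.47235
  X=1: P(X=1) = 0.366, P(Y|X=1) = (7/366, 79/183, 67/122) → H(Y|X=1) = 1.10720
  X=2: P(X=2) = 0.352, P(Y|X=2) = (63/352, 17/88, 221/352) → H(Y|X=2) = 1.32408
H(Y|X) = 0.282·1.47235 + 0.366·1.10720 + 0.352·1.32408 = 1.2865 bits

H(X,Y) = -Σ_{x,y} P(x,y) log₂ P(x,y). Per-cell terms -P(x,y)·log₂P(x,y):
  X=0: 0.38264, 0.34321, 0.20434
  X=1: 0.05011, 0.42060, 0.46526
  X=2: 0.25128, 0.26373, 0.48131
Sum of the 9 terms: H(X,Y) = 2.8625 bits

Chain rule check:
  H(X) + H(Y|X) = 1.5760 + 1.2865 = 2.8625 bits
  H(X,Y) = 2.8625 bits
✓ Chain rule verified.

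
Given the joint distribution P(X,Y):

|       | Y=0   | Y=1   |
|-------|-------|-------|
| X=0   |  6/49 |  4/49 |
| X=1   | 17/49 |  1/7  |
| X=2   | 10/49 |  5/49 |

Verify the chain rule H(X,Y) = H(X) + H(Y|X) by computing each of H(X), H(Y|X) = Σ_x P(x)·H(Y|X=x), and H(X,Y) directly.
H(X) = 1.4951 bits, H(Y|X) = 0.9058 bits, H(X,Y) = 2.4009 bits

Marginal of X (row sums):
  P(X=0) = 6/49 + 4/49 = 10/49
  P(X=1) = 17/49 + 1/7 = 24/49
  P(X=2) = 10/49 + 5/49 = 15/49
H(X) = -[(10/49)·log₂(10/49) + (24/49)·log₂(24/49) + (15/49)·log₂(15/49)]
  = 0.46791 + 0.50437 + 0.52280 = 1.4951 bits

H(Y|X) = Σ_x P(x)·H(Y|X=x):
  X=0: P(X=0) = 10/49, P(Y|X=0) = (3/5, 2/5) → H(Y|X=0) = 0.97095
  X=1: P(X=1) = 24/49, P(Y|X=1) = (17/24, 7/24) → H(Y|X=1) = 0.87086
  X=2: P(X=2) = 15/49, P(Y|X=2) = (2/3, 1/3) → H(Y|X=2) = 0.91830
H(Y|X) = (10/49)·0.97095 + (24/49)·0.87086 + (15/49)·0.91830 = 0.9058 bits

H(X,Y) = -Σ_{x,y} P(x,y) log₂ P(x,y). Per-cell terms -P(x,y)·log₂P(x,y):
  X=0: 0.37099, 0.29508
  X=1: 0.52986, 0.40105
  X=2: 0.46791, 0.33600
Sum of the 6 terms: H(X,Y) = 2.4009 bits

Chain rule check:
  H(X) + H(Y|X) = 1.4951 + 0.9058 = 2.4009 bits
  H(X,Y) = 2.4009 bits
✓ Chain rule verified.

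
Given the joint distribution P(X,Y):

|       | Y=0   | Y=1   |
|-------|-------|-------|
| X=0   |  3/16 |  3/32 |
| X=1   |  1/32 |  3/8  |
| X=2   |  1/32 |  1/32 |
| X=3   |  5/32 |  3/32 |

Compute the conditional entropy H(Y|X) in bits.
0.7183 bits

H(Y|X) = H(X,Y) - H(X)

H(X,Y) = -Σ_{x,y} P(x,y) log₂ P(x,y). Per-cell terms -P(x,y)·log₂P(x,y):
  X=0: 0.45282, 0.32016
  X=1: 0.15625, 0.53064
  X=2: 0.15625, 0.15625
  X=3: 0.41845, 0.32016
Sum of the 8 terms: H(X,Y) = 2.5110 bits

Marginal of X (row sums):
  P(X=0) = 3/16 + 3/32 = 9/32
  P(X=1) = 1/32 + 3/8 = 13/32
  P(X=2) = 1/32 + 1/32 = 1/16
  P(X=3) = 5/32 + 3/32 = 1/4
H(X) = -[(9/32)·log₂(9/32) + (13/32)·log₂(13/32) + (1/16)·log₂(1/16) + (1/4)·log₂(1/4)]
  = 0.51471 + 0.52795 + 0.25000 + 0.50000 = 1.7927 bits

H(Y|X) = H(X,Y) - H(X) = 2.5110 - 1.7927 = 0.7183 bits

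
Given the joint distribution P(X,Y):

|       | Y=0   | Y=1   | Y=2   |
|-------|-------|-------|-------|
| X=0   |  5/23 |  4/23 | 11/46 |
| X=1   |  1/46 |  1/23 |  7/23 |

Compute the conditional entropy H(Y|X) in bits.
1.2998 bits

H(Y|X) = H(X,Y) - H(X)

H(X,Y) = -Σ_{x,y} P(x,y) log₂ P(x,y). Per-cell terms -P(x,y)·log₂P(x,y):
  X=0: 0.478616, 0.438880, 0.493596
  X=1: 0.120077, 0.196677, 0.522324
Sum of the 6 terms: H(X,Y) = 2.25017 bits

Marginal of X (row sums):
  P(X=0) = 5/23 + 4/23 + 11/46 = 29/46
  P(X=1) = 1/46 + 1/23 + 7/23 = 17/46
H(X) = -[(29/46)·log₂(29/46) + (17/46)·log₂(17/46)]
  = 0.419605 + 0.530732 = 0.95034 bits

H(Y|X) = H(X,Y) - H(X) = 2.25017 - 0.95034 = 1.2998 bits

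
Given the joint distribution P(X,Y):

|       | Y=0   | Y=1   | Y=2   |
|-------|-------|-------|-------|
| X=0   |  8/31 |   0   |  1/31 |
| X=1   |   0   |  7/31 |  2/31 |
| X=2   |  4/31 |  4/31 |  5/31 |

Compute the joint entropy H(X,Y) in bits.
2.5909 bits

H(X,Y) = -Σ_{x,y} P(x,y) log₂ P(x,y). Per-cell terms -P(x,y)·log₂P(x,y):
  X=0: 0.50431, 0.00000, 0.15981
  X=1: 0.00000, 0.48477, 0.25511
  X=2: 0.38119, 0.38119, 0.42456
  (cells with P = 0 contribute 0)
Sum of the 9 terms: H(X,Y) = 2.5909 bits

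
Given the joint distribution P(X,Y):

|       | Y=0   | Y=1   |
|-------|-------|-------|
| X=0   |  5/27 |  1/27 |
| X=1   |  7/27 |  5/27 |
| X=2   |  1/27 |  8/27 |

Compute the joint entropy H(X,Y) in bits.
2.2782 bits

H(X,Y) = -Σ_{x,y} P(x,y) log₂ P(x,y). Per-cell terms -P(x,y)·log₂P(x,y):
  X=0: 0.45055, 0.17611
  X=1: 0.50492, 0.45055
  X=2: 0.17611, 0.51997
Sum of the 6 terms: H(X,Y) = 2.2782 bits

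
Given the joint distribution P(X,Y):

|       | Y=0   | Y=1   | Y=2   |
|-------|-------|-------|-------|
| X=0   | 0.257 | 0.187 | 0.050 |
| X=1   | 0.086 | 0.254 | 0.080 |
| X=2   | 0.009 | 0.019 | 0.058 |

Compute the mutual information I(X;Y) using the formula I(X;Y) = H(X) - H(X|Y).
0.1532 bits

I(X;Y) = H(X) - H(X|Y)

Marginal of X (row sums):
  P(X=0) = 0.257 + 0.187 + 0.050 = 0.494
  P(X=1) = 0.086 + 0.254 + 0.080 = 0.420
  P(X=2) = 0.009 + 0.019 + 0.058 = 0.086
H(X) = -[0.494·log₂(0.494) + 0.420·log₂(0.420) + 0.086·log₂(0.086)]
  = 0.50260 + 0.52565 + 0.30440 = 1.33265 bits

Marginal of Y (column sums):
  P(Y=0) = 0.257 + 0.086 + 0.009 = 0.352
  P(Y=1) = 0.187 + 0.254 + 0.019 = 0.460
  P(Y=2) = 0.050 + 0.080 + 0.058 = 0.188
H(X|Y) = Σ_y P(y)·H(X|Y=y):
  Y=0: P(Y=0) = 0.352, P(X|Y=0) = (257/352, 43/176, 9/352) → H(X|Y=0) = 0.96331
  Y=1: P(Y=1) = 0.460, P(X|Y=1) = (187/460, 127/230, 19/460) → H(X|Y=1) = 1.19091
  Y=2: P(Y=2) = 0.188, P(X|Y=2) = (25/94, 20/47, 29/94) → H(X|Y=2) = 1.55613
H(X|Y) = 0.352·0.96331 + 0.460·1.19091 + 0.188·1.55613 = 1.17946 bits

I(X;Y) = H(X) - H(X|Y) = 1.33265 - 1.17946 = 0.1532 bits

Cross-check via I(X;Y) = H(X) + H(Y) - H(X,Y): computing H(Y) from the column sums and H(X,Y) from the 9 cells in the same way gives H(Y) = 1.49888 bits and H(X,Y) = 2.67833 bits, so
I(X;Y) = 1.33265 + 1.49888 - 2.67833 = 0.1532 bits ✓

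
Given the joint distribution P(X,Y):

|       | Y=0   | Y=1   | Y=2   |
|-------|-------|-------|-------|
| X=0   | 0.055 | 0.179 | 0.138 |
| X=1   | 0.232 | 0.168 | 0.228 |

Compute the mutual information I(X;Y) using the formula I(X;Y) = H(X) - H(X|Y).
0.0533 bits

I(X;Y) = H(X) - H(X|Y)

Marginal of X (row sums):
  P(X=0) = 0.055 + 0.179 + 0.138 = 0.372
  P(X=1) = 0.232 + 0.168 + 0.228 = 0.628
H(X) = -[0.372·log₂(0.372) + 0.628·log₂(0.628)]
  = 0.530705 + 0.421491 = 0.95220 bits

Marginal of Y (column sums):
  P(Y=0) = 0.055 + 0.232 = 0.287
  P(Y=1) = 0.179 + 0.168 = 0.347
  P(Y=2) = 0.138 + 0.228 = 0.366
H(X|Y) = Σ_y P(y)·H(X|Y=y):
  Y=0: P(Y=0) = 0.287, P(X|Y=0) = (55/287, 232/287) → H(X|Y=0) = 0.704885
  Y=1: P(Y=1) = 0.347, P(X|Y=1) = (179/347, 168/347) → H(X|Y=1) = 0.999275
  Y=2: P(Y=2) = 0.366, P(X|Y=2) = (23/61, 38/61) → H(X|Y=2) = 0.955931
H(X|Y) = 0.287·0.704885 + 0.347·0.999275 + 0.366·0.955931 = 0.89892 bits

I(X;Y) = H(X) - H(X|Y) = 0.95220 - 0.89892 = 0.0533 bits

Cross-check via I(X;Y) = H(X) + H(Y) - H(X,Y): computing H(Y) from the column sums and H(X,Y) from the 6 cells in the same way gives H(Y) = 1.57745 bits and H(X,Y) = 2.47637 bits, so
I(X;Y) = 0.95220 + 1.57745 - 2.47637 = 0.0533 bits ✓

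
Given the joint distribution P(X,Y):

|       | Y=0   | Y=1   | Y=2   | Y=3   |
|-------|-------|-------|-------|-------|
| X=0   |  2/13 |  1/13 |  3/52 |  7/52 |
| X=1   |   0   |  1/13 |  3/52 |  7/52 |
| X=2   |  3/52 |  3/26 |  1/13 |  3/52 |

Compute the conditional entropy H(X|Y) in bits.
1.3890 bits

H(X|Y) = H(X,Y) - H(Y)

H(X,Y) = -Σ_{x,y} P(x,y) log₂ P(x,y). Per-cell terms -P(x,y)·log₂P(x,y):
  X=0: 0.41545, 0.28465, 0.23743, 0.38945
  X=1: 0.00000, 0.28465, 0.23743, 0.38945
  X=2: 0.23743, 0.35948, 0.28465, 0.23743
  (cells with P = 0 contribute 0)
Sum of the 12 terms: H(X,Y) = 3.3575 bits

Marginal of Y (column sums):
  P(Y=0) = 2/13 + 0 + 3/52 = 11/52
  P(Y=1) = 1/13 + 1/13 + 3/26 = 7/26
  P(Y=2) = 3/52 + 3/52 + 1/13 = 5/26
  P(Y=3) = 7/52 + 7/52 + 3/52 = 17/52
H(Y) = -[(11/52)·log₂(11/52) + (7/26)·log₂(7/26) + (5/26)·log₂(5/26) + (17/52)·log₂(17/52)]
  = 0.47406 + 0.50968 + 0.45741 + 0.52732 = 1.9685 bits

H(X|Y) = H(X,Y) - H(Y) = 3.3575 - 1.9685 = 1.3890 bits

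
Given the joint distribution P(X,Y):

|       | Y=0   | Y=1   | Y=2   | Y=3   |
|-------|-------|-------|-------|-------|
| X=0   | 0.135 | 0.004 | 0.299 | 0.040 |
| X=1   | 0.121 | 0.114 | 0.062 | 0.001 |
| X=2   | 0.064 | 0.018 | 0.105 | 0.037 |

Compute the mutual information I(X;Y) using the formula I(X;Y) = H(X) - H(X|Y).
0.2424 bits

I(X;Y) = H(X) - H(X|Y)

Marginal of X (row sums):
  P(X=0) = 0.135 + 0.004 + 0.299 + 0.040 = 0.478
  P(X=1) = 0.121 + 0.114 + 0.062 + 0.001 = 0.298
  P(X=2) = 0.064 + 0.018 + 0.105 + 0.037 = 0.224
H(X) = -[0.478·log₂(0.478) + 0.298·log₂(0.298) + 0.224·log₂(0.224)]
  = 0.5090 + 0.5205 + 0.4835 = 1.5130 bits

Marginal of Y (column sums):
  P(Y=0) = 0.135 + 0.121 + 0.064 = 0.320
  P(Y=1) = 0.004 + 0.114 + 0.018 = 0.136
  P(Y=2) = 0.299 + 0.062 + 0.105 = 0.466
  P(Y=3) = 0.040 + 0.001 + 0.037 = 0.078
H(X|Y) = Σ_y P(y)·H(X|Y=y):
  Y=0: P(Y=0) = 0.320, P(X|Y=0) = (27/64, 121/320, 1/5) → H(X|Y=0) = 1.5202
  Y=1: P(Y=1) = 0.136, P(X|Y=1) = (1/34, 57/68, 9/68) → H(X|Y=1) = 0.7492
  Y=2: P(Y=2) = 0.466, P(X|Y=2) = (299/466, 31/233, 105/466) → H(X|Y=2) = 1.2824
  Y=3: P(Y=3) = 0.078, P(X|Y=3) = (20/39, 1/78, 37/78) → H(X|Y=3) = 1.0851
H(X|Y) = 0.320·1.5202 + 0.136·0.7492 + 0.466·1.2824 + 0.078·1.0851 = 1.2706 bits

I(X;Y) = H(X) - H(X|Y) = 1.5130 - 1.2706 = 0.2424 bits

Cross-check via I(X;Y) = H(X) + H(Y) - H(X,Y): computing H(Y) from the column sums and H(X,Y) from the 12 cells in the same way gives H(Y) = 1.7179 bits and H(X,Y) = 2.9885 bits, so
I(X;Y) = 1.5130 + 1.7179 - 2.9885 = 0.2424 bits ✓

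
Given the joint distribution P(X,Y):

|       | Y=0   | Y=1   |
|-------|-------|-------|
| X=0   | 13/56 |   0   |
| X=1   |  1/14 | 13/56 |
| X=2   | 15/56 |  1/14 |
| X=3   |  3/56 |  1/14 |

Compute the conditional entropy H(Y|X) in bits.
0.6140 bits

H(Y|X) = H(X,Y) - H(X)

H(X,Y) = -Σ_{x,y} P(x,y) log₂ P(x,y). Per-cell terms -P(x,y)·log₂P(x,y):
  X=0: 0.48911, 0.00000
  X=1: 0.27195, 0.48911
  X=2: 0.50905, 0.27195
  X=3: 0.22620, 0.27195
  (cells with P = 0 contribute 0)
Sum of the 8 terms: H(X,Y) = 2.5293 bits

Marginal of X (row sums):
  P(X=0) = 13/56 + 0 = 13/56
  P(X=1) = 1/14 + 13/56 = 17/56
  P(X=2) = 15/56 + 1/14 = 19/56
  P(X=3) = 3/56 + 1/14 = 1/8
H(X) = -[(13/56)·log₂(13/56) + (17/56)·log₂(17/56) + (19/56)·log₂(19/56) + (1/8)·log₂(1/8)]
  = 0.48911 + 0.52211 + 0.52909 + 0.37500 = 1.9153 bits

H(Y|X) = H(X,Y) - H(X) = 2.5293 - 1.9153 = 0.6140 bits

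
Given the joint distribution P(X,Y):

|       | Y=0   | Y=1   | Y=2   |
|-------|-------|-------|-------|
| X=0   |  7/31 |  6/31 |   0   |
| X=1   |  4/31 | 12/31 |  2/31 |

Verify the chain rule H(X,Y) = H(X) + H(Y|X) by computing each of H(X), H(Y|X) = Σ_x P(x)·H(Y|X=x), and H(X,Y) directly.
H(X) = 0.9812 bits, H(Y|X) = 1.1285 bits, H(X,Y) = 2.1097 bits

Marginal of X (row sums):
  P(X=0) = 7/31 + 6/31 + 0 = 13/31
  P(X=1) = 4/31 + 12/31 + 2/31 = 18/31
H(X) = -[(13/31)·log₂(13/31) + (18/31)·log₂(18/31)]
  = 0.5258 + 0.4554 = 0.9812 bits

H(Y|X) = Σ_x P(x)·H(Y|X=x):
  X=0: P(X=0) = 13/31, P(Y|X=0) = (7/13, 6/13, 0) → H(Y|X=0) = 0.9957
  X=1: P(X=1) = 18/31, P(Y|X=1) = (2/9, 2/3, 1/9) → H(Y|X=1) = 1.2244
H(Y|X) = (13/31)·0.9957 + (18/31)·1.2244 = 1.1285 bits

H(X,Y) = -Σ_{x,y} P(x,y) log₂ P(x,y). Per-cell terms -P(x,y)·log₂P(x,y):
  X=0: 0.4848, 0.4586, 0.0000
  X=1: 0.3812, 0.5300, 0.2551
  (cells with P = 0 contribute 0)
Sum of the 6 terms: H(X,Y) = 2.1097 bits

Chain rule check:
  H(X) + H(Y|X) = 0.9812 + 1.1285 = 2.1097 bits
  H(X,Y) = 2.1097 bits
✓ Chain rule verified.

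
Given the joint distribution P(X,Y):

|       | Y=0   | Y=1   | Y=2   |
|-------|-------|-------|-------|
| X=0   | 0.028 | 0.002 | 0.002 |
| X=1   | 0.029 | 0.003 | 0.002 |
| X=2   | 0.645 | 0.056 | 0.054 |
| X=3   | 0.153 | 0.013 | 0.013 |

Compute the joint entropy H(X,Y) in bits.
1.8171 bits

H(X,Y) = -Σ_{x,y} P(x,y) log₂ P(x,y). Per-cell terms -P(x,y)·log₂P(x,y):
  X=0: 0.14444, 0.01793, 0.01793
  X=1: 0.14813, 0.02514, 0.01793
  X=2: 0.40805, 0.23287, 0.22739
  X=3: 0.41438, 0.08145, 0.08145
Sum of the 12 terms: H(X,Y) = 1.8171 bits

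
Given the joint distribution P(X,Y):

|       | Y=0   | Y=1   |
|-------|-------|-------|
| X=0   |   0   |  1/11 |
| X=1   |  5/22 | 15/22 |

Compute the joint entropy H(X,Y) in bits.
1.1770 bits

H(X,Y) = -Σ_{x,y} P(x,y) log₂ P(x,y). Per-cell terms -P(x,y)·log₂P(x,y):
  X=0: 0.0000, 0.3145
  X=1: 0.4858, 0.3767
  (cells with P = 0 contribute 0)
Sum of the 4 terms: H(X,Y) = 1.1770 bits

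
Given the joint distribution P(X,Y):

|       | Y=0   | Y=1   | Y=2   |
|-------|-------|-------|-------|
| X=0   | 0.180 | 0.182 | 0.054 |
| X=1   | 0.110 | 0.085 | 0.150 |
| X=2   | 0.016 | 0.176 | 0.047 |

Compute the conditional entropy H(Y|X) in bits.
1.3775 bits

H(Y|X) = H(X,Y) - H(X)

H(X,Y) = -Σ_{x,y} P(x,y) log₂ P(x,y). Per-cell terms -P(x,y)·log₂P(x,y):
  X=0: 0.4453, 0.4474, 0.2274
  X=1: 0.3503, 0.3023, 0.4105
  X=2: 0.0955, 0.4411, 0.2073
Sum of the 9 terms: H(X,Y) = 2.9271 bits

Marginal of X (row sums):
  P(X=0) = 0.180 + 0.182 + 0.054 = 0.416
  P(X=1) = 0.110 + 0.085 + 0.150 = 0.345
  P(X=2) = 0.016 + 0.176 + 0.047 = 0.239
H(X) = -[0.416·log₂(0.416) + 0.345·log₂(0.345) + 0.239·log₂(0.239)]
  = 0.5264 + 0.5297 + 0.4935 = 1.5496 bits

H(Y|X) = H(X,Y) - H(X) = 2.9271 - 1.5496 = 1.3775 bits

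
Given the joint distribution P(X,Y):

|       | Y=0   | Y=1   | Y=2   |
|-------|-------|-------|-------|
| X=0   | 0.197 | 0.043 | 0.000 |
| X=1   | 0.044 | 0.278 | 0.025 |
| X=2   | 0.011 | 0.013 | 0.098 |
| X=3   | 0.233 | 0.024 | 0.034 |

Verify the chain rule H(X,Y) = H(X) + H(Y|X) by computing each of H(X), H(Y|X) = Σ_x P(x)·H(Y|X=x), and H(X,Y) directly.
H(X) = 1.9125 bits, H(Y|X) = 0.8552 bits, H(X,Y) = 2.7678 bits

Marginal of X (row sums):
  P(X=0) = 0.197 + 0.043 + 0.000 = 0.240
  P(X=1) = 0.044 + 0.278 + 0.025 = 0.347
  P(X=2) = 0.011 + 0.013 + 0.098 = 0.122
  P(X=3) = 0.233 + 0.024 + 0.034 = 0.291
H(X) = -[0.240·log₂(0.240) + 0.347·log₂(0.347) + 0.122·log₂(0.122) + 0.291·log₂(0.291)]
  = 0.49413 + 0.52987 + 0.37028 + 0.51824 = 1.9125 bits

H(Y|X) = Σ_x P(x)·H(Y|X=x):
  X=0: P(X=0) = 0.240, P(Y|X=0) = (197/240, 43/240, 0) → H(Y|X=0) = 0.67825
  X=1: P(X=1) = 0.347, P(Y|X=1) = (44/347, 278/347, 25/347) → H(Y|X=1) = 0.90745
  X=2: P(X=2) = 0.122, P(Y|X=2) = (11/122, 13/122, 49/61) → H(Y|X=2) = 0.91106
  X=3: P(X=3) = 0.291, P(Y|X=3) = (233/291, 8/97, 34/291) → H(Y|X=3) = 0.91557
H(Y|X) = 0.240·0.67825 + 0.347·0.90745 + 0.122·0.91106 + 0.291·0.91557 = 0.8552 bits

H(X,Y) = -Σ_{x,y} P(x,y) log₂ P(x,y). Per-cell terms -P(x,y)·log₂P(x,y):
  X=0: 0.46172, 0.19520, 0.00000
  X=1: 0.19828, 0.51342, 0.13305
  X=2: 0.07157, 0.08145, 0.32841
  X=3: 0.48967, 0.12914, 0.16586
  (cells with P = 0 contribute 0)
Sum of the 12 terms: H(X,Y) = 2.7678 bits

Chain rule check:
  H(X) + H(Y|X) = 1.9125 + 0.8552 = 2.7677 bits
  H(X,Y) = 2.7678 bits
✓ Chain rule verified (Δ = 0.0001 is 4-dp rounding noise: each of the three values was rounded independently).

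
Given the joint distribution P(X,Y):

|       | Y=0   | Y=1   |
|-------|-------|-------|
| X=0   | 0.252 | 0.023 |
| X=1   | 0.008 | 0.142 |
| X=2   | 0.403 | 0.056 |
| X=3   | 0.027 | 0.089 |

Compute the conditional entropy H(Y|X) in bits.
0.4956 bits

H(Y|X) = H(X,Y) - H(X)

H(X,Y) = -Σ_{x,y} P(x,y) log₂ P(x,y). Per-cell terms -P(x,y)·log₂P(x,y):
  X=0: 0.5011, 0.1252
  X=1: 0.0557, 0.3999
  X=2: 0.5284, 0.2329
  X=3: 0.1407, 0.3106
Sum of the 8 terms: H(X,Y) = 2.2945 bits

Marginal of X (row sums):
  P(X=0) = 0.252 + 0.023 = 0.275
  P(X=1) = 0.008 + 0.142 = 0.150
  P(X=2) = 0.403 + 0.056 = 0.459
  P(X=3) = 0.027 + 0.089 = 0.116
H(X) = -[0.275·log₂(0.275) + 0.150·log₂(0.150) + 0.459·log₂(0.459) + 0.116·log₂(0.116)]
  = 0.5122 + 0.4105 + 0.5157 + 0.3605 = 1.7989 bits

H(Y|X) = H(X,Y) - H(X) = 2.2945 - 1.7989 = 0.4956 bits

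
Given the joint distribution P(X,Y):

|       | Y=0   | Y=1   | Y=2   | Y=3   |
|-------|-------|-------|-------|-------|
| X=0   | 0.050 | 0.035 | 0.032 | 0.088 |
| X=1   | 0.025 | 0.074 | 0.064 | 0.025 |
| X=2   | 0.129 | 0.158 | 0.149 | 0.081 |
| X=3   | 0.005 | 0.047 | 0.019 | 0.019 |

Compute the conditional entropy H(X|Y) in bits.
1.6390 bits

H(X|Y) = H(X,Y) - H(Y)

H(X,Y) = -Σ_{x,y} P(x,y) log₂ P(x,y). Per-cell terms -P(x,y)·log₂P(x,y):
  X=0: 0.216096, 0.169278, 0.158905, 0.308559
  X=1: 0.133048, 0.277968, 0.253810, 0.133048
  X=2: 0.381138, 0.420597, 0.409246, 0.293701
  X=3: 0.038219, 0.207326, 0.108639, 0.108639
Sum of the 16 terms: H(X,Y) = 3.61822 bits

Marginal of Y (column sums):
  P(Y=0) = 0.050 + 0.025 + 0.129 + 0.005 = 0.209
  P(Y=1) = 0.035 + 0.074 + 0.158 + 0.047 = 0.314
  P(Y=2) = 0.032 + 0.064 + 0.149 + 0.019 = 0.264
  P(Y=3) = 0.088 + 0.025 + 0.081 + 0.019 = 0.213
H(Y) = -[0.209·log₂(0.209) + 0.314·log₂(0.314) + 0.264·log₂(0.264) + 0.213·log₂(0.213)]
  = 0.472011 + 0.524745 + 0.507247 + 0.475219 = 1.97922 bits

H(X|Y) = H(X,Y) - H(Y) = 3.61822 - 1.97922 = 1.6390 bits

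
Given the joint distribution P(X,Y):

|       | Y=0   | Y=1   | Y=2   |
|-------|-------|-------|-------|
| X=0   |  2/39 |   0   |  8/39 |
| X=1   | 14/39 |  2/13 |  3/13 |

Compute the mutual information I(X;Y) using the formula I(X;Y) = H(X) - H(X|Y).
0.1635 bits

I(X;Y) = H(X) - H(X|Y)

Marginal of X (row sums):
  P(X=0) = 2/39 + 0 + 8/39 = 10/39
  P(X=1) = 14/39 + 2/13 + 3/13 = 29/39
H(X) = -[(10/39)·log₂(10/39) + (29/39)·log₂(29/39)]
  = 0.5035 + 0.3178 = 0.8213 bits

Marginal of Y (column sums):
  P(Y=0) = 2/39 + 14/39 = 16/39
  P(Y=1) = 0 + 2/13 = 2/13
  P(Y=2) = 8/39 + 3/13 = 17/39
H(X|Y) = Σ_y P(y)·H(X|Y=y):
  Y=0: P(Y=0) = 16/39, P(X|Y=0) = (1/8, 7/8) → H(X|Y=0) = 0.5436
  Y=1: P(Y=1) = 2/13, P(X|Y=1) = (0, 1) → H(X|Y=1) = 0.0000
  Y=2: P(Y=2) = 17/39, P(X|Y=2) = (8/17, 9/17) → H(X|Y=2) = 0.9975
H(X|Y) = (16/39)·0.5436 + (2/13)·0.0000 + (17/39)·0.9975 = 0.6578 bits

I(X;Y) = H(X) - H(X|Y) = 0.8213 - 0.6578 = 0.1635 bits

Cross-check via I(X;Y) = H(X) + H(Y) - H(X,Y): computing H(Y) from the column sums and H(X,Y) from the 6 cells in the same way gives H(Y) = 1.4650 bits and H(X,Y) = 2.1228 bits, so
I(X;Y) = 0.8213 + 1.4650 - 2.1228 = 0.1635 bits ✓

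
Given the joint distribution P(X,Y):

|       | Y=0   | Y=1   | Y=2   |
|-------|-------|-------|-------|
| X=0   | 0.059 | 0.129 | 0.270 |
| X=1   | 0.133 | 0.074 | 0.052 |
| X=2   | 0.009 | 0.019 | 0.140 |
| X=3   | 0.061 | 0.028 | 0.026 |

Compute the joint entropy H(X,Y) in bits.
3.1133 bits

H(X,Y) = -Σ_{x,y} P(x,y) log₂ P(x,y). Per-cell terms -P(x,y)·log₂P(x,y):
  X=0: 0.24091, 0.38114, 0.51002
  X=1: 0.38710, 0.27797, 0.22180
  X=2: 0.06116, 0.10864, 0.39711
  X=3: 0.24614, 0.14444, 0.13690
Sum of the 12 terms: H(X,Y) = 3.1133 bits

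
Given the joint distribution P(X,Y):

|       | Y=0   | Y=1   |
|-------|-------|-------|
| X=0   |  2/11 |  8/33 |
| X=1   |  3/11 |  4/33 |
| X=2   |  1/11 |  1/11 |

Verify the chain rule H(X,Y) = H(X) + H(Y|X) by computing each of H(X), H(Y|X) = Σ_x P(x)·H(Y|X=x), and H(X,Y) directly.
H(X) = 1.5014 bits, H(Y|X) = 0.9506 bits, H(X,Y) = 2.4520 bits

Marginal of X (row sums):
  P(X=0) = 2/11 + 8/33 = 14/33
  P(X=1) = 3/11 + 4/33 = 13/33
  P(X=2) = 1/11 + 1/11 = 2/11
H(X) = -[(14/33)·log₂(14/33) + (13/33)·log₂(13/33) + (2/11)·log₂(2/11)]
  = 0.5248 + 0.5294 + 0.4472 = 1.5014 bits

H(Y|X) = Σ_x P(x)·H(Y|X=x):
  X=0: P(X=0) = 14/33, P(Y|X=0) = (3/7, 4/7) → H(Y|X=0) = 0.9852
  X=1: P(X=1) = 13/33, P(Y|X=1) = (9/13, 4/13) → H(Y|X=1) = 0.8905
  X=2: P(X=2) = 2/11, P(Y|X=2) = (1/2, 1/2) → H(Y|X=2) = 1.0000
H(Y|X) = (14/33)·0.9852 + (13/33)·0.8905 + (2/11)·1.0000 = 0.9506 bits

H(X,Y) = -Σ_{x,y} P(x,y) log₂ P(x,y). Per-cell terms -P(x,y)·log₂P(x,y):
  X=0: 0.4472, 0.4956
  X=1: 0.5112, 0.3690
  X=2: 0.3145, 0.3145
Sum of the 6 terms: H(X,Y) = 2.4520 bits

Chain rule check:
  H(X) + H(Y|X) = 1.5014 + 0.9506 = 2.4520 bits
  H(X,Y) = 2.4520 bits
✓ Chain rule verified.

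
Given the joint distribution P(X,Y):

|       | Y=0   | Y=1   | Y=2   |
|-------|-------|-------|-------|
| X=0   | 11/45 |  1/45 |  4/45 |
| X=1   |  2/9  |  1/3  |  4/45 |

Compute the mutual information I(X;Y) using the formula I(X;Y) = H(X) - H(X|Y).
0.1753 bits

I(X;Y) = H(X) - H(X|Y)

Marginal of X (row sums):
  P(X=0) = 11/45 + 1/45 + 4/45 = 16/45
  P(X=1) = 2/9 + 1/3 + 4/45 = 29/45
H(X) = -[(16/45)·log₂(16/45) + (29/45)·log₂(29/45)]
  = 0.530437 + 0.408495 = 0.93893 bits

Marginal of Y (column sums):
  P(Y=0) = 11/45 + 2/9 = 7/15
  P(Y=1) = 1/45 + 1/3 = 16/45
  P(Y=2) = 4/45 + 4/45 = 8/45
H(X|Y) = Σ_y P(y)·H(X|Y=y):
  Y=0: P(Y=0) = 7/15, P(X|Y=0) = (11/21, 10/21) → H(X|Y=0) = 0.998364
  Y=1: P(Y=1) = 16/45, P(X|Y=1) = (1/16, 15/16) → H(X|Y=1) = 0.337290
  Y=2: P(Y=2) = 8/45, P(X|Y=2) = (1/2, 1/2) → H(X|Y=2) = 1.000000
H(X|Y) = (7/15)·0.998364 + (16/45)·0.337290 + (8/45)·1.000000 = 0.76361 bits

I(X;Y) = H(X) - H(X|Y) = 0.93893 - 0.76361 = 0.1753 bits

Cross-check via I(X;Y) = H(X) + H(Y) - H(X,Y): computing H(Y) from the column sums and H(X,Y) from the 6 cells in the same way gives H(Y) = 1.48655 bits and H(X,Y) = 2.25016 bits, so
I(X;Y) = 0.93893 + 1.48655 - 2.25016 = 0.1753 bits ✓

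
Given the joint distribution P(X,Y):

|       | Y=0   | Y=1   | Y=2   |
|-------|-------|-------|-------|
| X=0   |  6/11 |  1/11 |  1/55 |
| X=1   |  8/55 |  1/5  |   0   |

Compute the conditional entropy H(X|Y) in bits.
0.7737 bits

H(X|Y) = H(X,Y) - H(Y)

H(X,Y) = -Σ_{x,y} P(x,y) log₂ P(x,y). Per-cell terms -P(x,y)·log₂P(x,y):
  X=0: 0.47698, 0.31449, 0.10512
  X=1: 0.40456, 0.46439, 0.00000
  (cells with P = 0 contribute 0)
Sum of the 6 terms: H(X,Y) = 1.76554 bits

Marginal of Y (column sums):
  P(Y=0) = 6/11 + 8/55 = 38/55
  P(Y=1) = 1/11 + 1/5 = 16/55
  P(Y=2) = 1/55 + 0 = 1/55
H(Y) = -[(38/55)·log₂(38/55) + (16/55)·log₂(16/55) + (1/55)·log₂(1/55)]
  = 0.36855 + 0.51821 + 0.10512 = 0.99188 bits

H(X|Y) = H(X,Y) - H(Y) = 1.76554 - 0.99188 = 0.7737 bits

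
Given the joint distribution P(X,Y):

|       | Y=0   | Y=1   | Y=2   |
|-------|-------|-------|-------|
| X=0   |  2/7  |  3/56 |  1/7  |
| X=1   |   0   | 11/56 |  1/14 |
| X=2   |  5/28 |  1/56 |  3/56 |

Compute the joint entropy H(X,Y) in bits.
2.6505 bits

H(X,Y) = -Σ_{x,y} P(x,y) log₂ P(x,y). Per-cell terms -P(x,y)·log₂P(x,y):
  X=0: 0.51639, 0.22620, 0.40105
  X=1: 0.00000, 0.46120, 0.27195
  X=2: 0.44383, 0.10370, 0.22620
  (cells with P = 0 contribute 0)
Sum of the 9 terms: H(X,Y) = 2.6505 bits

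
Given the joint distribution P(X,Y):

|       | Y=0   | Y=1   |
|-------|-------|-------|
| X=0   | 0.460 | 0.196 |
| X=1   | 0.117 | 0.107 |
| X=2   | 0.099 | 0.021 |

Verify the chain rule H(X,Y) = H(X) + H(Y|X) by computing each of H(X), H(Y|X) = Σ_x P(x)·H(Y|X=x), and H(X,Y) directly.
H(X) = 1.2496 bits, H(Y|X) = 0.8811 bits, H(X,Y) = 2.1307 bits

Marginal of X (row sums):
  P(X=0) = 0.460 + 0.196 = 0.656
  P(X=1) = 0.117 + 0.107 = 0.224
  P(X=2) = 0.099 + 0.021 = 0.120
H(X) = -[0.656·log₂(0.656) + 0.224·log₂(0.224) + 0.120·log₂(0.120)]
  = 0.39900 + 0.48349 + 0.36707 = 1.2496 bits

H(Y|X) = Σ_x P(x)·H(Y|X=x):
  X=0: P(X=0) = 0.656, P(Y|X=0) = (115/164, 49/164) → H(Y|X=0) = 0.87980
  X=1: P(X=1) = 0.224, P(Y|X=1) = (117/224, 107/224) → H(Y|X=1) = 0.99856
  X=2: P(X=2) = 0.120, P(Y|X=2) = (33/40, 7/40) → H(Y|X=2) = 0.66902
H(Y|X) = 0.656·0.87980 + 0.224·0.99856 + 0.120·0.66902 = 0.8811 bits

H(X,Y) = -Σ_{x,y} P(x,y) log₂ P(x,y). Per-cell terms -P(x,y)·log₂P(x,y):
  X=0: 0.51534, 0.46081
  X=1: 0.36216, 0.34500
  X=2: 0.33031, 0.11704
Sum of the 6 terms: H(X,Y) = 2.1307 bits

Chain rule check:
  H(X) + H(Y|X) = 1.2496 + 0.8811 = 2.1307 bits
  H(X,Y) = 2.1307 bits
✓ Chain rule verified.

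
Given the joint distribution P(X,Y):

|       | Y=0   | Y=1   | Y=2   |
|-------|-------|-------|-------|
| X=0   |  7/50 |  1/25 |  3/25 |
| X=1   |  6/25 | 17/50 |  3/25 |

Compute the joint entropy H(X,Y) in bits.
2.3403 bits

H(X,Y) = -Σ_{x,y} P(x,y) log₂ P(x,y). Per-cell terms -P(x,y)·log₂P(x,y):
  X=0: 0.39711, 0.18575, 0.36707
  X=1: 0.49413, 0.52917, 0.36707
Sum of the 6 terms: H(X,Y) = 2.3403 bits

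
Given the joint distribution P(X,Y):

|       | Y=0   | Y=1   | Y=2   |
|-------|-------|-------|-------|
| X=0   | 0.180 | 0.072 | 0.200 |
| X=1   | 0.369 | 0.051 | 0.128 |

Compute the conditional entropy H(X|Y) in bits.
0.9380 bits

H(X|Y) = H(X,Y) - H(Y)

H(X,Y) = -Σ_{x,y} P(x,y) log₂ P(x,y). Per-cell terms -P(x,y)·log₂P(x,y):
  X=0: 0.44531, 0.27330, 0.46439
  X=1: 0.53074, 0.21896, 0.37962
Sum of the 6 terms: H(X,Y) = 2.3123 bits

Marginal of Y (column sums):
  P(Y=0) = 0.180 + 0.369 = 0.549
  P(Y=1) = 0.072 + 0.051 = 0.123
  P(Y=2) = 0.200 + 0.128 = 0.328
H(Y) = -[0.549·log₂(0.549) + 0.123·log₂(0.123) + 0.328·log₂(0.328)]
  = 0.47495 + 0.37186 + 0.52750 = 1.3743 bits

H(X|Y) = H(X,Y) - H(Y) = 2.3123 - 1.3743 = 0.9380 bits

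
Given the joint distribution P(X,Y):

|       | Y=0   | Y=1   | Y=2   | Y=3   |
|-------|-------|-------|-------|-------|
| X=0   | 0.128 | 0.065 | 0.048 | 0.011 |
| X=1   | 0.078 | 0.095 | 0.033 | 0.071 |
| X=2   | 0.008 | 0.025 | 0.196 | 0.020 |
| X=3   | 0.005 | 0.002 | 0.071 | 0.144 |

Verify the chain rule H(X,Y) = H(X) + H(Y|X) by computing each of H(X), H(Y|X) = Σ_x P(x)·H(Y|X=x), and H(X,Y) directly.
H(X) = 1.9956 bits, H(Y|X) = 1.4574 bits, H(X,Y) = 3.4530 bits

Marginal of X (row sums):
  P(X=0) = 0.128 + 0.065 + 0.048 + 0.011 = 0.252
  P(X=1) = 0.078 + 0.095 + 0.033 + 0.071 = 0.277
  P(X=2) = 0.008 + 0.025 + 0.196 + 0.020 = 0.249
  P(X=3) = 0.005 + 0.002 + 0.071 + 0.144 = 0.222
H(X) = -[0.252·log₂(0.252) + 0.277·log₂(0.277) + 0.249·log₂(0.249) + 0.222·log₂(0.222)]
  = 0.50110 + 0.51302 + 0.49944 + 0.48204 = 1.9956 bits

H(Y|X) = Σ_x P(x)·H(Y|X=x):
  X=0: P(X=0) = 0.252, P(Y|X=0) = (32/63, 65/252, 4/21, 11/252) → H(Y|X=0) = 1.65353
  X=1: P(X=1) = 0.277, P(Y|X=1) = (78/277, 95/277, 33/277, 71/277) → H(Y|X=1) = 1.91340
  X=2: P(X=2) = 0.249, P(Y|X=2) = (8/249, 25/249, 196/249, 20/249) → H(Y|X=2) = 1.05631
  X=3: P(X=3) = 0.222, P(Y|X=3) = (5/222, 1/111, 71/222, 24/37) → H(Y|X=3) = 1.11554
H(Y|X) = 0.252·1.65353 + 0.277·1.91340 + 0.249·1.05631 + 0.222·1.11554 = 1.4574 bits

H(X,Y) = -Σ_{x,y} P(x,y) log₂ P(x,y). Per-cell terms -P(x,y)·log₂P(x,y):
  X=0: 0.37962, 0.25632, 0.21028, 0.07157
  X=1: 0.28707, 0.32261, 0.16241, 0.27094
  X=2: 0.05573, 0.13305, 0.46081, 0.11288
  X=3: 0.03822, 0.01793, 0.27094, 0.40260
Sum of the 16 terms: H(X,Y) = 3.4530 bits

Chain rule check:
  H(X) + H(Y|X) = 1.9956 + 1.4574 = 3.4530 bits
  H(X,Y) = 3.4530 bits
✓ Chain rule verified.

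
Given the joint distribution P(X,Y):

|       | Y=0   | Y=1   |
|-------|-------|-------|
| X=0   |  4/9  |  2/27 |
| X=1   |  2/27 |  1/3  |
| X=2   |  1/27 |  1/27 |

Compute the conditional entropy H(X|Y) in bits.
0.9657 bits

H(X|Y) = H(X,Y) - H(Y)

H(X,Y) = -Σ_{x,y} P(x,y) log₂ P(x,y). Per-cell terms -P(x,y)·log₂P(x,y):
  X=0: 0.51997, 0.27814
  X=1: 0.27814, 0.52832
  X=2: 0.17611, 0.17611
Sum of the 6 terms: H(X,Y) = 1.9568 bits

Marginal of Y (column sums):
  P(Y=0) = 4/9 + 2/27 + 1/27 = 5/9
  P(Y=1) = 2/27 + 1/3 + 1/27 = 4/9
H(Y) = -[(5/9)·log₂(5/9) + (4/9)·log₂(4/9)]
  = 0.47111 + 0.51997 = 0.9911 bits

H(X|Y) = H(X,Y) - H(Y) = 1.9568 - 0.9911 = 0.9657 bits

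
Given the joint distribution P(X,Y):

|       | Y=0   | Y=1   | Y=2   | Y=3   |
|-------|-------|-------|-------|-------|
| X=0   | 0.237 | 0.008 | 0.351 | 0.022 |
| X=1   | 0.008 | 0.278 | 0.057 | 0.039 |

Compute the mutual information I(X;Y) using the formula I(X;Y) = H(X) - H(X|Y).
0.5603 bits

I(X;Y) = H(X) - H(X|Y)

Marginal of X (row sums):
  P(X=0) = 0.237 + 0.008 + 0.351 + 0.022 = 0.618
  P(X=1) = 0.008 + 0.278 + 0.057 + 0.039 = 0.382
H(X) = -[0.618·log₂(0.618) + 0.382·log₂(0.382)]
  = 0.42909 + 0.53035 = 0.9594 bits

Marginal of Y (column sums):
  P(Y=0) = 0.237 + 0.008 = 0.245
  P(Y=1) = 0.008 + 0.278 = 0.286
  P(Y=2) = 0.351 + 0.057 = 0.408
  P(Y=3) = 0.022 + 0.039 = 0.061
H(X|Y) = Σ_y P(y)·H(X|Y=y):
  Y=0: P(Y=0) = 0.245, P(X|Y=0) = (237/245, 8/245) → H(X|Y=0) = 0.20753
  Y=1: P(Y=1) = 0.286, P(X|Y=1) = (4/143, 139/143) → H(X|Y=1) = 0.18412
  Y=2: P(Y=2) = 0.408, P(X|Y=2) = (117/136, 19/136) → H(X|Y=2) = 0.58347
  Y=3: P(Y=3) = 0.061, P(X|Y=3) = (22/61, 39/61) → H(X|Y=3) = 0.94323
H(X|Y) = 0.245·0.20753 + 0.286·0.18412 + 0.408·0.58347 + 0.061·0.94323 = 0.3991 bits

I(X;Y) = H(X) - H(X|Y) = 0.9594 - 0.3991 = 0.5603 bits

Cross-check via I(X;Y) = H(X) + H(Y) - H(X,Y): computing H(Y) from the column sums and H(X,Y) from the 8 cells in the same way gives H(Y) = 1.7875 bits and H(X,Y) = 2.1866 bits, so
I(X;Y) = 0.9594 + 1.7875 - 2.1866 = 0.5603 bits ✓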